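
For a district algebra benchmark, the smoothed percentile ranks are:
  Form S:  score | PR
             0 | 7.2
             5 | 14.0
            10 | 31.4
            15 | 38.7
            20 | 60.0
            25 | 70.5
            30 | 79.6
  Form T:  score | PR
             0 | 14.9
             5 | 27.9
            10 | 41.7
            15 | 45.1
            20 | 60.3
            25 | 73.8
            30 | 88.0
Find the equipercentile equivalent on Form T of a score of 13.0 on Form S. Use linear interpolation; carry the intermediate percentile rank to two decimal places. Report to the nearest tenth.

7.9

PR of 13.0 on Form S: 31.4 + (13.0 − 10)/(15 − 10) × (38.7 − 31.4) = 35.78
On Form T, PR 35.78 falls between score 5 (PR 27.9) and 10 (PR 41.7).
Interpolate: 5 + (35.78 − 27.9)/(41.7 − 27.9) × (10 − 5) = 7.9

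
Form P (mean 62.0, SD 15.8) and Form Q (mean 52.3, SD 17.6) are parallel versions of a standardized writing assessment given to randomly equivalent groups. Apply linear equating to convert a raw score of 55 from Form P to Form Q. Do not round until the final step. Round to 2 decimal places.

44.50

Linear equating: y = (SD_Y/SD_X)(x − M_X) + M_Y
y = (17.6/15.8)(55 − 62.0) + 52.3
y = 1.113924 × -7.0 + 52.3 = -7.7975 + 52.3 = 44.50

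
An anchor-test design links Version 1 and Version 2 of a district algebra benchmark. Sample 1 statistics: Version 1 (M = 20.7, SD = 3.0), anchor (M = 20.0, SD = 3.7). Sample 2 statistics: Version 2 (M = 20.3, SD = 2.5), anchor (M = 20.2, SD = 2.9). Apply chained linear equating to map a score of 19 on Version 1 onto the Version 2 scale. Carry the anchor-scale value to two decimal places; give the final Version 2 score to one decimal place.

Version 1 → anchor (Sample 1): v = (3.7/3.0)(19 − 20.7) + 20.0 = 17.90
anchor → Version 2 (Sample 2): y = (2.5/2.9)(17.90 − 20.2) + 20.3 = 18.3

18.3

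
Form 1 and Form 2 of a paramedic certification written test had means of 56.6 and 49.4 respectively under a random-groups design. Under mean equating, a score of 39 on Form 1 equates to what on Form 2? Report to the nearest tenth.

31.8

Mean equating: y = x + (M_Y − M_X) = 39 + (49.4 − 56.6) = 31.8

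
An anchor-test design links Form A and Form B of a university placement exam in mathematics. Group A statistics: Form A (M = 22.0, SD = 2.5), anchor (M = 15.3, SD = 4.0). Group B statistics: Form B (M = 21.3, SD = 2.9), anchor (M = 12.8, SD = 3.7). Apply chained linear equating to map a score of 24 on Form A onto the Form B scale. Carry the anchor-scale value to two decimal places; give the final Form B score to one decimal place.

25.8

Form A → anchor (Group A): v = (4.0/2.5)(24 − 22.0) + 15.3 = 18.50
anchor → Form B (Group B): y = (2.9/3.7)(18.50 − 12.8) + 21.3 = 25.8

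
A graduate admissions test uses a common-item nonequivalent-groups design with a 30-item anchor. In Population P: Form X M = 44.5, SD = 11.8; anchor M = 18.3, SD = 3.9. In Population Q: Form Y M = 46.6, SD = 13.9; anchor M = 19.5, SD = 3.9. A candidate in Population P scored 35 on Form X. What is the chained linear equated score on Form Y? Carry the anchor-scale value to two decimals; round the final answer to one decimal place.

Form X → anchor (Population P): v = (3.9/11.8)(35 − 44.5) + 18.3 = 15.16
anchor → Form Y (Population Q): y = (13.9/3.9)(15.16 − 19.5) + 46.6 = 31.1

31.1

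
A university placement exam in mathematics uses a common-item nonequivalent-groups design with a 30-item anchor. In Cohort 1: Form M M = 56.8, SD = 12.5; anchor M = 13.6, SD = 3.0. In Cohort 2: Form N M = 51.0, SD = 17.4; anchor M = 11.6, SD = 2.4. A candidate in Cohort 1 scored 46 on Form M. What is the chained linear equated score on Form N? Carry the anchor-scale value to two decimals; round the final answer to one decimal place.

Form M → anchor (Cohort 1): v = (3.0/12.5)(46 − 56.8) + 13.6 = 11.01
anchor → Form N (Cohort 2): y = (17.4/2.4)(11.01 − 11.6) + 51.0 = 46.7

46.7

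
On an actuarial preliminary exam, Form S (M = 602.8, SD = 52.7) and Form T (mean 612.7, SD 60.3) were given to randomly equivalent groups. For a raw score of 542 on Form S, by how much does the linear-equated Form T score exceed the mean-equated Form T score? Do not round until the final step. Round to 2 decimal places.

-8.77

Mean-equated: 542 + (612.7 − 602.8) = 551.90
Linear-equated: (60.3/52.7)(542 − 602.8) + 612.7 = 543.132
Difference = 543.132 − 551.90 = -8.77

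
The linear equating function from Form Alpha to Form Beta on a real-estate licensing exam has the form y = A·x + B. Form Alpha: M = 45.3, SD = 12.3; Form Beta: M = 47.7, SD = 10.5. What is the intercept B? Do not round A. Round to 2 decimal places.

9.03

A = SD_Y / SD_X = 10.5 / 12.3 = 0.853659
B = M_Y − A·M_X = 47.7 − 0.853659 × 45.3 = 9.03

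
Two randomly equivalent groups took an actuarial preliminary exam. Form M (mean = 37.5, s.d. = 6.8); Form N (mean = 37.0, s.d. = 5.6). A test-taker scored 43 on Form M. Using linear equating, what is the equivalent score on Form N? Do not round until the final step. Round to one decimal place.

41.5

Linear equating: y = (SD_Y/SD_X)(x − M_X) + M_Y
y = (5.6/6.8)(43 − 37.5) + 37.0
y = 0.823529 × 5.5 + 37.0 = 4.5294 + 37.0 = 41.5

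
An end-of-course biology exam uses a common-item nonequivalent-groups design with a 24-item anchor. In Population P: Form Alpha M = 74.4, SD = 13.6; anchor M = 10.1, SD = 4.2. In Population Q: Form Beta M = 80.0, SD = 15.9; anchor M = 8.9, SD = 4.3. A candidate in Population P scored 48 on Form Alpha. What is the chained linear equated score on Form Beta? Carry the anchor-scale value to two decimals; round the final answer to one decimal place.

54.3

Form Alpha → anchor (Population P): v = (4.2/13.6)(48 − 74.4) + 10.1 = 1.95
anchor → Form Beta (Population Q): y = (15.9/4.3)(1.95 − 8.9) + 80.0 = 54.3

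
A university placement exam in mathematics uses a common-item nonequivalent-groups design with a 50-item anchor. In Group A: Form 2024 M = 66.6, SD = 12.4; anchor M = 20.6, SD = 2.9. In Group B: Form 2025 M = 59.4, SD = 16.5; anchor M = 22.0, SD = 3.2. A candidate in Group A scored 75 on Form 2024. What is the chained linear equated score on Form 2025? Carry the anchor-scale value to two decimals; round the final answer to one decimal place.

Form 2024 → anchor (Group A): v = (2.9/12.4)(75 − 66.6) + 20.6 = 22.56
anchor → Form 2025 (Group B): y = (16.5/3.2)(22.56 − 22.0) + 59.4 = 62.3

62.3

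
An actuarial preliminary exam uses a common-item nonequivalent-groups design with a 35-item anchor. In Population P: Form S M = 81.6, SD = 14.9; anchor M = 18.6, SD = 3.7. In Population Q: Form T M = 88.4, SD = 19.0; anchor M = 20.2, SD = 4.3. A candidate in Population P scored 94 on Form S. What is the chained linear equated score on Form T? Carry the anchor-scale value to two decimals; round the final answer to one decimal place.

Form S → anchor (Population P): v = (3.7/14.9)(94 − 81.6) + 18.6 = 21.68
anchor → Form T (Population Q): y = (19.0/4.3)(21.68 − 20.2) + 88.4 = 94.9

94.9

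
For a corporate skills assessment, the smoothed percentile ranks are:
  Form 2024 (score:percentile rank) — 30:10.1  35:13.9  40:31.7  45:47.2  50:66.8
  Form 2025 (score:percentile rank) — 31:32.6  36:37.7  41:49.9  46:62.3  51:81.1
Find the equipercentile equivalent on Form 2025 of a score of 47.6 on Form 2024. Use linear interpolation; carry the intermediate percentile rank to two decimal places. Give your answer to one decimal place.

PR of 47.6 on Form 2024: 47.2 + (47.6 − 45)/(50 − 45) × (66.8 − 47.2) = 57.39
On Form 2025, PR 57.39 falls between score 41 (PR 49.9) and 46 (PR 62.3).
Interpolate: 41 + (57.39 − 49.9)/(62.3 − 49.9) × (46 − 41) = 44.0

44.0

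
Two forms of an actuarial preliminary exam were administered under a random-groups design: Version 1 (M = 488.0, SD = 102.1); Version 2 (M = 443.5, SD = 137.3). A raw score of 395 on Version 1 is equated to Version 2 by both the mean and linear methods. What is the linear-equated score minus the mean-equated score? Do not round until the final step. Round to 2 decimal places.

-32.06

Mean-equated: 395 + (443.5 − 488.0) = 350.50
Linear-equated: (137.3/102.1)(395 − 488.0) + 443.5 = 318.437
Difference = 318.437 − 350.50 = -32.06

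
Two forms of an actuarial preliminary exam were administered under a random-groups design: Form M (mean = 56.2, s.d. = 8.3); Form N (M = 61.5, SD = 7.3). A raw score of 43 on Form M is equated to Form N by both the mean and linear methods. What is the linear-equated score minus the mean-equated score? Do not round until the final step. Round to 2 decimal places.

1.59

Mean-equated: 43 + (61.5 − 56.2) = 48.30
Linear-equated: (7.3/8.3)(43 − 56.2) + 61.5 = 49.890
Difference = 49.890 − 48.30 = 1.59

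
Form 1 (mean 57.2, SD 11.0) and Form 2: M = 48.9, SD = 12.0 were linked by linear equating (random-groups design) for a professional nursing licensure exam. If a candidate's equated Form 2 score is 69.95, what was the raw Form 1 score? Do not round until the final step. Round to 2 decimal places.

76.50

Invert y = (SD_Y/SD_X)(x − M_X) + M_Y:
x = (SD_X/SD_Y)(y − M_Y) + M_X = (11.0/12.0)(69.95 − 48.9) + 57.2
x = 0.916667 × 21.050 + 57.2 = 76.50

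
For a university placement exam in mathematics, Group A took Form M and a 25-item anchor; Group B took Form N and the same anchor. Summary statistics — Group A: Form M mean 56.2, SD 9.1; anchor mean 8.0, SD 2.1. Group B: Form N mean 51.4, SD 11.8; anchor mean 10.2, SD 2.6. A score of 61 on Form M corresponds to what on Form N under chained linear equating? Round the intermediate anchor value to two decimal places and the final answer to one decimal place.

Form M → anchor (Group A): v = (2.1/9.1)(61 − 56.2) + 8.0 = 9.11
anchor → Form N (Group B): y = (11.8/2.6)(9.11 − 10.2) + 51.4 = 46.5

46.5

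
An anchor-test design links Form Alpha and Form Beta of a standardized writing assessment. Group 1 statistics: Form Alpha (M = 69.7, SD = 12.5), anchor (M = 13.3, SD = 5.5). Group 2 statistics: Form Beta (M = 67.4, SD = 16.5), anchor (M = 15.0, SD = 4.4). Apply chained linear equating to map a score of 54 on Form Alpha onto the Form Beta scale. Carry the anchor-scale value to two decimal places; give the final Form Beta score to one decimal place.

35.1

Form Alpha → anchor (Group 1): v = (5.5/12.5)(54 − 69.7) + 13.3 = 6.39
anchor → Form Beta (Group 2): y = (16.5/4.4)(6.39 − 15.0) + 67.4 = 35.1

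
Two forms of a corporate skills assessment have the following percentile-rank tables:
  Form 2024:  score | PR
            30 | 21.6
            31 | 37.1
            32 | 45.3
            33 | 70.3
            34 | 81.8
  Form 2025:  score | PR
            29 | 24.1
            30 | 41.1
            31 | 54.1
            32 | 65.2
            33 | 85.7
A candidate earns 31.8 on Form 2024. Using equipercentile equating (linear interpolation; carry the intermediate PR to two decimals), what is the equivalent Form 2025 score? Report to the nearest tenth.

PR of 31.8 on Form 2024: 37.1 + (31.8 − 31)/(32 − 31) × (45.3 − 37.1) = 43.66
On Form 2025, PR 43.66 falls between score 30 (PR 41.1) and 31 (PR 54.1).
Interpolate: 30 + (43.66 − 41.1)/(54.1 − 41.1) × (31 − 30) = 30.2

30.2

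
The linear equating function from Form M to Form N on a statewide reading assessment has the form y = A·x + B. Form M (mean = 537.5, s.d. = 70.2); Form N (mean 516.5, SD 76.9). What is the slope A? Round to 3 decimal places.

1.095

A = SD_Y / SD_X = 76.9 / 70.2 = 1.095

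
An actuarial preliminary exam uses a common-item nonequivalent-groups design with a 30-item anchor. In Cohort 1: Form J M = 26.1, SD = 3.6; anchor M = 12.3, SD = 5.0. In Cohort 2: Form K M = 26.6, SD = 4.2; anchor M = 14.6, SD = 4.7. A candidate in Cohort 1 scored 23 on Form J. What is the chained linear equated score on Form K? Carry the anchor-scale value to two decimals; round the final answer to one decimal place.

Form J → anchor (Cohort 1): v = (5.0/3.6)(23 − 26.1) + 12.3 = 7.99
anchor → Form K (Cohort 2): y = (4.2/4.7)(7.99 − 14.6) + 26.6 = 20.7

20.7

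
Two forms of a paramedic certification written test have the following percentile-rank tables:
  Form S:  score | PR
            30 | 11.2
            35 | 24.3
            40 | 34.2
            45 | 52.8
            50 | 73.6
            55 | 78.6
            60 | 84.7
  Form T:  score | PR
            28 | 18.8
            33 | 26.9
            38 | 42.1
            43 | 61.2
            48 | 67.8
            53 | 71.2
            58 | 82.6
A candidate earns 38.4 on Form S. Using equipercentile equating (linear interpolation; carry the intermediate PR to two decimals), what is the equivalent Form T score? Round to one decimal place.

PR of 38.4 on Form S: 24.3 + (38.4 − 35)/(40 − 35) × (34.2 − 24.3) = 31.03
On Form T, PR 31.03 falls between score 33 (PR 26.9) and 38 (PR 42.1).
Interpolate: 33 + (31.03 − 26.9)/(42.1 − 26.9) × (38 − 33) = 34.4

34.4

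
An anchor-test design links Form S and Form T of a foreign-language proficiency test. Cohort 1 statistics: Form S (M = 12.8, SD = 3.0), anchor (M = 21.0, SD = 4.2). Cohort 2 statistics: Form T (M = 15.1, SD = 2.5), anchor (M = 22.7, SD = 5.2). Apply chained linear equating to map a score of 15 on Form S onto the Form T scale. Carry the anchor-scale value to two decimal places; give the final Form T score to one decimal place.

15.8

Form S → anchor (Cohort 1): v = (4.2/3.0)(15 − 12.8) + 21.0 = 24.08
anchor → Form T (Cohort 2): y = (2.5/5.2)(24.08 − 22.7) + 15.1 = 15.8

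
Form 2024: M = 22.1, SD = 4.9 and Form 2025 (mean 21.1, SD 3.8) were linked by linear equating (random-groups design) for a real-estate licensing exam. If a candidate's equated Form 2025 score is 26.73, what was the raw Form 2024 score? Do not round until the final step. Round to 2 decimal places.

29.36

Invert y = (SD_Y/SD_X)(x − M_X) + M_Y:
x = (SD_X/SD_Y)(y − M_Y) + M_X = (4.9/3.8)(26.73 − 21.1) + 22.1
x = 1.289474 × 5.630 + 22.1 = 29.36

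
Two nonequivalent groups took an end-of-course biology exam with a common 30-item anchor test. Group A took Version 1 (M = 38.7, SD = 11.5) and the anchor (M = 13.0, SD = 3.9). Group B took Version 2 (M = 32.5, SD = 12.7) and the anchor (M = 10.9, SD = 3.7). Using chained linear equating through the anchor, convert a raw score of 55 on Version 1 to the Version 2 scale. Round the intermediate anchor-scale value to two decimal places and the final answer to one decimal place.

58.7

Version 1 → anchor (Group A): v = (3.9/11.5)(55 − 38.7) + 13.0 = 18.53
anchor → Version 2 (Group B): y = (12.7/3.7)(18.53 − 10.9) + 32.5 = 58.7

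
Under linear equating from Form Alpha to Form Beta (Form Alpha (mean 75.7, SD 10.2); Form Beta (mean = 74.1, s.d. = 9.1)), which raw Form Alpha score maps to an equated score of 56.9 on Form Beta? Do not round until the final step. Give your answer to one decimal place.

56.4

Invert y = (SD_Y/SD_X)(x − M_X) + M_Y:
x = (SD_X/SD_Y)(y − M_Y) + M_X = (10.2/9.1)(56.9 − 74.1) + 75.7
x = 1.120879 × -17.200 + 75.7 = 56.4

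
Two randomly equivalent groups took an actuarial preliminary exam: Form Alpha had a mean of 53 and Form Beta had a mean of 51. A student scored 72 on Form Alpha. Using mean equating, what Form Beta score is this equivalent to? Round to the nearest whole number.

70

Mean equating: y = x + (M_Y − M_X) = 72 + (51 − 53) = 70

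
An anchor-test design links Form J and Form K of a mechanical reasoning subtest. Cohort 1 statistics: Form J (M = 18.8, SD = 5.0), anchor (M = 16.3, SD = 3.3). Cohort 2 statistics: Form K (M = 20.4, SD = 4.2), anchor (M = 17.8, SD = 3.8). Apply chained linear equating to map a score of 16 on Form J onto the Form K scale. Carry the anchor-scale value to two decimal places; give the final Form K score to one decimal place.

Form J → anchor (Cohort 1): v = (3.3/5.0)(16 − 18.8) + 16.3 = 14.45
anchor → Form K (Cohort 2): y = (4.2/3.8)(14.45 − 17.8) + 20.4 = 16.7

16.7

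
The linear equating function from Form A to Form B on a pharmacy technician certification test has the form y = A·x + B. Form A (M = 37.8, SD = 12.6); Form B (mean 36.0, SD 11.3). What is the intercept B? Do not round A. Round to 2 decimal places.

2.10

A = SD_Y / SD_X = 11.3 / 12.6 = 0.896825
B = M_Y − A·M_X = 36.0 − 0.896825 × 37.8 = 2.10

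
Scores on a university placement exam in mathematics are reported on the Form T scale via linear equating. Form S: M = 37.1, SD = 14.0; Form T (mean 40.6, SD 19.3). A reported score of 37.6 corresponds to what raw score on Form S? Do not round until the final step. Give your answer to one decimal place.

Invert y = (SD_Y/SD_X)(x − M_X) + M_Y:
x = (SD_X/SD_Y)(y − M_Y) + M_X = (14.0/19.3)(37.6 − 40.6) + 37.1
x = 0.725389 × -3.000 + 37.1 = 34.9

34.9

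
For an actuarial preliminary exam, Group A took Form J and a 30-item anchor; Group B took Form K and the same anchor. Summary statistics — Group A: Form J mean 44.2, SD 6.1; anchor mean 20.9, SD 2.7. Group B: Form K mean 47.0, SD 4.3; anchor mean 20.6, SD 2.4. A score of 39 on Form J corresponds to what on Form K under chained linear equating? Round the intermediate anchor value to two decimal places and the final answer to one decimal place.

43.4

Form J → anchor (Group A): v = (2.7/6.1)(39 − 44.2) + 20.9 = 18.60
anchor → Form K (Group B): y = (4.3/2.4)(18.60 − 20.6) + 47.0 = 43.4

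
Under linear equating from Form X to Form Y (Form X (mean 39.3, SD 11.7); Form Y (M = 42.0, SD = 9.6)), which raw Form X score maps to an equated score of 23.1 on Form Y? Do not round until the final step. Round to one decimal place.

Invert y = (SD_Y/SD_X)(x − M_X) + M_Y:
x = (SD_X/SD_Y)(y − M_Y) + M_X = (11.7/9.6)(23.1 − 42.0) + 39.3
x = 1.218750 × -18.900 + 39.3 = 16.3

16.3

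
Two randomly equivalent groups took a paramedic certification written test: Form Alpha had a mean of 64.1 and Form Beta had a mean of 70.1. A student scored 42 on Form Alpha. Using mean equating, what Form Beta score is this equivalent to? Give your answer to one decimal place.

48.0

Mean equating: y = x + (M_Y − M_X) = 42 + (70.1 − 64.1) = 48.0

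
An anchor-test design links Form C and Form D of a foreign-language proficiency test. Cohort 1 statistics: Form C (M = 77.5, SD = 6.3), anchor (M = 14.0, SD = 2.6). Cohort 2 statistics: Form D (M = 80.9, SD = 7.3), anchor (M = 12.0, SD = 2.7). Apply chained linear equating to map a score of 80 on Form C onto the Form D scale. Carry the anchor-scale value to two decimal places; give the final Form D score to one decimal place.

Form C → anchor (Cohort 1): v = (2.6/6.3)(80 − 77.5) + 14.0 = 15.03
anchor → Form D (Cohort 2): y = (7.3/2.7)(15.03 − 12.0) + 80.9 = 89.1

89.1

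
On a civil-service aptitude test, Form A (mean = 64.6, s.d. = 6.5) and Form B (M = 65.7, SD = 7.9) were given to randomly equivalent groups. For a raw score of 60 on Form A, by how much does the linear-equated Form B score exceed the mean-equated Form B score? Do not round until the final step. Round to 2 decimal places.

Mean-equated: 60 + (65.7 − 64.6) = 61.10
Linear-equated: (7.9/6.5)(60 − 64.6) + 65.7 = 60.109
Difference = 60.109 − 61.10 = -0.99

-0.99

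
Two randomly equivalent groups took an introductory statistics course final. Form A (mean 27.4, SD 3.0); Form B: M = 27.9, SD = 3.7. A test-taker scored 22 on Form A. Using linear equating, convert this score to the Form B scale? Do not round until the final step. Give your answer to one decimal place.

Linear equating: y = (SD_Y/SD_X)(x − M_X) + M_Y
y = (3.7/3.0)(22 − 27.4) + 27.9
y = 1.233333 × -5.4 + 27.9 = -6.6600 + 27.9 = 21.2

21.2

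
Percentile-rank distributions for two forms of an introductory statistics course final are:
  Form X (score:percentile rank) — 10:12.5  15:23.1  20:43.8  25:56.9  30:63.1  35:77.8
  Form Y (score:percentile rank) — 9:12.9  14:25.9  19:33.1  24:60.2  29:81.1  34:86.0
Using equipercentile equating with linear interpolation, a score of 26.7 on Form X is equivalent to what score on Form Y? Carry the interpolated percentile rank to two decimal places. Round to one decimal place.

PR of 26.7 on Form X: 56.9 + (26.7 − 25)/(30 − 25) × (63.1 − 56.9) = 59.01
On Form Y, PR 59.01 falls between score 19 (PR 33.1) and 24 (PR 60.2).
Interpolate: 19 + (59.01 − 33.1)/(60.2 − 33.1) × (24 − 19) = 23.8

23.8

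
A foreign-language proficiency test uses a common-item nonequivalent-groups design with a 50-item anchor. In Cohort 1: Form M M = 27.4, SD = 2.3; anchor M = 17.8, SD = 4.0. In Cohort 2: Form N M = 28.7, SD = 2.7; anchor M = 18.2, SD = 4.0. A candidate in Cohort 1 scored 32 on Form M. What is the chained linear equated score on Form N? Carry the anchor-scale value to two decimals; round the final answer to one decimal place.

33.8

Form M → anchor (Cohort 1): v = (4.0/2.3)(32 − 27.4) + 17.8 = 25.80
anchor → Form N (Cohort 2): y = (2.7/4.0)(25.80 − 18.2) + 28.7 = 33.8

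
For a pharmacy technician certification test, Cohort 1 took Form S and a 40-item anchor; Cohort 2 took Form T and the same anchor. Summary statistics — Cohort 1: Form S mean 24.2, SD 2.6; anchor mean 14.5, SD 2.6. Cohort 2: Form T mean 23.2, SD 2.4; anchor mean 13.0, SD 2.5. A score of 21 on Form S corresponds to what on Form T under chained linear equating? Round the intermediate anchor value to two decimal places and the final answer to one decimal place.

21.6

Form S → anchor (Cohort 1): v = (2.6/2.6)(21 − 24.2) + 14.5 = 11.30
anchor → Form T (Cohort 2): y = (2.4/2.5)(11.30 − 13.0) + 23.2 = 21.6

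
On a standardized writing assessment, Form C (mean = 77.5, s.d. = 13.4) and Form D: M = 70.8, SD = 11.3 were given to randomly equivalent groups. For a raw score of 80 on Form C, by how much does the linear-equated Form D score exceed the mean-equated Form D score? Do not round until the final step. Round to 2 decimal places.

Mean-equated: 80 + (70.8 − 77.5) = 73.30
Linear-equated: (11.3/13.4)(80 − 77.5) + 70.8 = 72.908
Difference = 72.908 − 73.30 = -0.39

-0.39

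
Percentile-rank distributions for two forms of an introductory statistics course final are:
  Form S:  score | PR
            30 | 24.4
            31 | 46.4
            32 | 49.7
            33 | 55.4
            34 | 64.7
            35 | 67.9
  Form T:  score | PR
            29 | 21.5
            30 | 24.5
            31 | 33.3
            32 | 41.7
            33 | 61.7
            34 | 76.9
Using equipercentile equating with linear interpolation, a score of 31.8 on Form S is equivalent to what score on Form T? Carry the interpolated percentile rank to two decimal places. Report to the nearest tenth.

PR of 31.8 on Form S: 46.4 + (31.8 − 31)/(32 − 31) × (49.7 − 46.4) = 49.04
On Form T, PR 49.04 falls between score 32 (PR 41.7) and 33 (PR 61.7).
Interpolate: 32 + (49.04 − 41.7)/(61.7 − 41.7) × (33 − 32) = 32.4

32.4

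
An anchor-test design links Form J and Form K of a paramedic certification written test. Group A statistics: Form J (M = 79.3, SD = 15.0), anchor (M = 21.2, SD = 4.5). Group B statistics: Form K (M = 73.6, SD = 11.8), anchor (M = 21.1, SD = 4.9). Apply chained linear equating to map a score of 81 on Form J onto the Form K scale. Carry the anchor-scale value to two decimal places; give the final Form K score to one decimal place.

75.1

Form J → anchor (Group A): v = (4.5/15.0)(81 − 79.3) + 21.2 = 21.71
anchor → Form K (Group B): y = (11.8/4.9)(21.71 − 21.1) + 73.6 = 75.1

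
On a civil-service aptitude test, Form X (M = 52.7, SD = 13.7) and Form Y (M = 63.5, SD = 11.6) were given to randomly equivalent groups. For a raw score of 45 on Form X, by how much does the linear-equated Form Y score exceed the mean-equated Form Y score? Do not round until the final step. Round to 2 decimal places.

1.18

Mean-equated: 45 + (63.5 − 52.7) = 55.80
Linear-equated: (11.6/13.7)(45 − 52.7) + 63.5 = 56.980
Difference = 56.980 − 55.80 = 1.18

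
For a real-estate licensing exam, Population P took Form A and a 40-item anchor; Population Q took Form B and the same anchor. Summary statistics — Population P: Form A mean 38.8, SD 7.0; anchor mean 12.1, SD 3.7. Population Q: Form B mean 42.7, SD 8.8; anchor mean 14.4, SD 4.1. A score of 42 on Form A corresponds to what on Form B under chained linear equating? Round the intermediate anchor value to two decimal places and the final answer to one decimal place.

41.4

Form A → anchor (Population P): v = (3.7/7.0)(42 − 38.8) + 12.1 = 13.79
anchor → Form B (Population Q): y = (8.8/4.1)(13.79 − 14.4) + 42.7 = 41.4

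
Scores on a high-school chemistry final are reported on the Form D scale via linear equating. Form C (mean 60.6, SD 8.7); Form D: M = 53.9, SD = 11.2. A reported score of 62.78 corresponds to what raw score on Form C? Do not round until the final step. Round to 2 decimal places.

Invert y = (SD_Y/SD_X)(x − M_X) + M_Y:
x = (SD_X/SD_Y)(y − M_Y) + M_X = (8.7/11.2)(62.78 − 53.9) + 60.6
x = 0.776786 × 8.880 + 60.6 = 67.50

67.50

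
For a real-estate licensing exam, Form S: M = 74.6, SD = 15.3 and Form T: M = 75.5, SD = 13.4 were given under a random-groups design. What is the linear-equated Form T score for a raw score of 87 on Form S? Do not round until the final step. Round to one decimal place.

Linear equating: y = (SD_Y/SD_X)(x − M_X) + M_Y
y = (13.4/15.3)(87 − 74.6) + 75.5
y = 0.875817 × 12.4 + 75.5 = 10.8601 + 75.5 = 86.4

86.4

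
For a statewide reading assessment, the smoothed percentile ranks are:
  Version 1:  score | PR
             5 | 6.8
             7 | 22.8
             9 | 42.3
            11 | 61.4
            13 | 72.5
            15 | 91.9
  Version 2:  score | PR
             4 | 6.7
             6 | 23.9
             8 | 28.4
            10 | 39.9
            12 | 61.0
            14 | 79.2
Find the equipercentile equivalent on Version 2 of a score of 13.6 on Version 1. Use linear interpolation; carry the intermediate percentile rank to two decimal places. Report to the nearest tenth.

13.9

PR of 13.6 on Version 1: 72.5 + (13.6 − 13)/(15 − 13) × (91.9 − 72.5) = 78.32
On Version 2, PR 78.32 falls between score 12 (PR 61.0) and 14 (PR 79.2).
Interpolate: 12 + (78.32 − 61.0)/(79.2 − 61.0) × (14 − 12) = 13.9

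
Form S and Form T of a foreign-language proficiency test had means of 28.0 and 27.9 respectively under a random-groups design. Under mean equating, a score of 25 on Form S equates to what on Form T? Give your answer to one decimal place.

24.9

Mean equating: y = x + (M_Y − M_X) = 25 + (27.9 − 28.0) = 24.9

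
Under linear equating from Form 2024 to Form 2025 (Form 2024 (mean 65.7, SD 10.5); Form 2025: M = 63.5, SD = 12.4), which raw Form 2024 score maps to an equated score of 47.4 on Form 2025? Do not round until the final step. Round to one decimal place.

52.1

Invert y = (SD_Y/SD_X)(x − M_X) + M_Y:
x = (SD_X/SD_Y)(y − M_Y) + M_X = (10.5/12.4)(47.4 − 63.5) + 65.7
x = 0.846774 × -16.100 + 65.7 = 52.1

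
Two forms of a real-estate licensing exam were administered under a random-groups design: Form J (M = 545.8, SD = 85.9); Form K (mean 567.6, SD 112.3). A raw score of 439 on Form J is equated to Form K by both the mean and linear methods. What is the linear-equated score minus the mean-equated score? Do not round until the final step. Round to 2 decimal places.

-32.82

Mean-equated: 439 + (567.6 − 545.8) = 460.80
Linear-equated: (112.3/85.9)(439 − 545.8) + 567.6 = 427.977
Difference = 427.977 − 460.80 = -32.82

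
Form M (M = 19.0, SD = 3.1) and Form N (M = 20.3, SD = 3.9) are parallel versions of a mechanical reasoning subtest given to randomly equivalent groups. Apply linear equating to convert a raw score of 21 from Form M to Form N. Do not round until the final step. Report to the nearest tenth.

22.8

Linear equating: y = (SD_Y/SD_X)(x − M_X) + M_Y
y = (3.9/3.1)(21 − 19.0) + 20.3
y = 1.258065 × 2.0 + 20.3 = 2.5161 + 20.3 = 22.8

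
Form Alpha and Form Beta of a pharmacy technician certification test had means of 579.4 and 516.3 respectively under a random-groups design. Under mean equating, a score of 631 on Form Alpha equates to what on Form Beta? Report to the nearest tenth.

Mean equating: y = x + (M_Y − M_X) = 631 + (516.3 − 579.4) = 567.9

567.9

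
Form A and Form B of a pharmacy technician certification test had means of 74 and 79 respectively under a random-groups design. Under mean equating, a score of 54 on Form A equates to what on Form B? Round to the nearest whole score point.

Mean equating: y = x + (M_Y − M_X) = 54 + (79 − 74) = 59

59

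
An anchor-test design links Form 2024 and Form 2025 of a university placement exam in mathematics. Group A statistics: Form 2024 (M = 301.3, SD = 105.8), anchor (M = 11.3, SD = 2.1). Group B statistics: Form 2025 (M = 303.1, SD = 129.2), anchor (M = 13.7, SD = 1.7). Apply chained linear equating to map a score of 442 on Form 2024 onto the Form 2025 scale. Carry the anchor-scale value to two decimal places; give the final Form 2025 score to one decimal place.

332.7

Form 2024 → anchor (Group A): v = (2.1/105.8)(442 − 301.3) + 11.3 = 14.09
anchor → Form 2025 (Group B): y = (129.2/1.7)(14.09 − 13.7) + 303.1 = 332.7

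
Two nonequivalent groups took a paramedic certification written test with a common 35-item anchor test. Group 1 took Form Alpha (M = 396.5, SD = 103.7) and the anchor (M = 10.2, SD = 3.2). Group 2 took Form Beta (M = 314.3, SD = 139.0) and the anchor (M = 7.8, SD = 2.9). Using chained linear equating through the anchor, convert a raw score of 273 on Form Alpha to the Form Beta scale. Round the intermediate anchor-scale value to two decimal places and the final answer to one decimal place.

246.7

Form Alpha → anchor (Group 1): v = (3.2/103.7)(273 − 396.5) + 10.2 = 6.39
anchor → Form Beta (Group 2): y = (139.0/2.9)(6.39 − 7.8) + 314.3 = 246.7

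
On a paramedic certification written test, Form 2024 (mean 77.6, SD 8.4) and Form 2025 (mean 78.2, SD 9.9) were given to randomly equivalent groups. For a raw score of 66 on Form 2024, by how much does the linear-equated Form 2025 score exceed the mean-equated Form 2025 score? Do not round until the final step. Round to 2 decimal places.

Mean-equated: 66 + (78.2 − 77.6) = 66.60
Linear-equated: (9.9/8.4)(66 − 77.6) + 78.2 = 64.529
Difference = 64.529 − 66.60 = -2.07

-2.07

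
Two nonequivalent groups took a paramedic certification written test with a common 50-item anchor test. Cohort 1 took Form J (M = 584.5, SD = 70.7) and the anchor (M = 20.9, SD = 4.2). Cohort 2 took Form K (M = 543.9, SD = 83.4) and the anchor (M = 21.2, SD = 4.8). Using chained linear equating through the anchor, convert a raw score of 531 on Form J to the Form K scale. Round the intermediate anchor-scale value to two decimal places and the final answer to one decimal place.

483.4

Form J → anchor (Cohort 1): v = (4.2/70.7)(531 − 584.5) + 20.9 = 17.72
anchor → Form K (Cohort 2): y = (83.4/4.8)(17.72 − 21.2) + 543.9 = 483.4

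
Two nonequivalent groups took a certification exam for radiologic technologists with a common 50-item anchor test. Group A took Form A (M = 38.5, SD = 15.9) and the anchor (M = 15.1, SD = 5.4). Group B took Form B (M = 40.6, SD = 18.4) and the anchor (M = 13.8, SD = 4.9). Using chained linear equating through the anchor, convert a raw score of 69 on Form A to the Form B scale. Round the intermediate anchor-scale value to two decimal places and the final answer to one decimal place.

Form A → anchor (Group A): v = (5.4/15.9)(69 − 38.5) + 15.1 = 25.46
anchor → Form B (Group B): y = (18.4/4.9)(25.46 − 13.8) + 40.6 = 84.4

84.4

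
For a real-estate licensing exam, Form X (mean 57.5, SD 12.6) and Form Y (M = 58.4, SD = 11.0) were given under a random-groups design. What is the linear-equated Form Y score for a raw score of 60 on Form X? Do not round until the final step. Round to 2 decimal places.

Linear equating: y = (SD_Y/SD_X)(x − M_X) + M_Y
y = (11.0/12.6)(60 − 57.5) + 58.4
y = 0.873016 × 2.5 + 58.4 = 2.1825 + 58.4 = 60.58

60.58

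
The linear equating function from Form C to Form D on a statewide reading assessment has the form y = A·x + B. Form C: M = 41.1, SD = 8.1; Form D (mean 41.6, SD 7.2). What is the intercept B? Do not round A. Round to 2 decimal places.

5.07

A = SD_Y / SD_X = 7.2 / 8.1 = 0.888889
B = M_Y − A·M_X = 41.6 − 0.888889 × 41.1 = 5.07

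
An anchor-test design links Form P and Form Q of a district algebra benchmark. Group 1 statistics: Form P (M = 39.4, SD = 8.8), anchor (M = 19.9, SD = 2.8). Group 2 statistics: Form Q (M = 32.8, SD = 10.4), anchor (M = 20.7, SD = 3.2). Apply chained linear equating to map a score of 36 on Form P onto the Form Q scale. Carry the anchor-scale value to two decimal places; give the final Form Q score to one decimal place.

Form P → anchor (Group 1): v = (2.8/8.8)(36 − 39.4) + 19.9 = 18.82
anchor → Form Q (Group 2): y = (10.4/3.2)(18.82 − 20.7) + 32.8 = 26.7

26.7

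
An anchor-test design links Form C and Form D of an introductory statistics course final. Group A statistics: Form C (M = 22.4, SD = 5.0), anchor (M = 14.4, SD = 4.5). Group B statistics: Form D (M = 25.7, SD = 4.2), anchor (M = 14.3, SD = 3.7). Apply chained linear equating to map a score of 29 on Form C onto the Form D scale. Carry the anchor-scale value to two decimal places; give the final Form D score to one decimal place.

Form C → anchor (Group A): v = (4.5/5.0)(29 − 22.4) + 14.4 = 20.34
anchor → Form D (Group B): y = (4.2/3.7)(20.34 − 14.3) + 25.7 = 32.6

32.6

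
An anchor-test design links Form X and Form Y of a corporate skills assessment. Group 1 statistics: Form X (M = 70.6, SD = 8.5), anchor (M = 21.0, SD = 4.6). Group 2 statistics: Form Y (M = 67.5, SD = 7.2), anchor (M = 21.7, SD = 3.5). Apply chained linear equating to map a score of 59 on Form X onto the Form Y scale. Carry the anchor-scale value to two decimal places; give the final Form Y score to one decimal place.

Form X → anchor (Group 1): v = (4.6/8.5)(59 − 70.6) + 21.0 = 14.72
anchor → Form Y (Group 2): y = (7.2/3.5)(14.72 − 21.7) + 67.5 = 53.1

53.1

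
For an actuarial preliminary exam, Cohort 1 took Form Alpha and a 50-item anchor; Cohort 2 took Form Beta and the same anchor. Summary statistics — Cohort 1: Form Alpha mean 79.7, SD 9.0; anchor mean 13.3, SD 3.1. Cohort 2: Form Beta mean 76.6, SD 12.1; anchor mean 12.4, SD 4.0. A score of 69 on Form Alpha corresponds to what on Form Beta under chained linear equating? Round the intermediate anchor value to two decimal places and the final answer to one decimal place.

68.2

Form Alpha → anchor (Cohort 1): v = (3.1/9.0)(69 − 79.7) + 13.3 = 9.61
anchor → Form Beta (Cohort 2): y = (12.1/4.0)(9.61 − 12.4) + 76.6 = 68.2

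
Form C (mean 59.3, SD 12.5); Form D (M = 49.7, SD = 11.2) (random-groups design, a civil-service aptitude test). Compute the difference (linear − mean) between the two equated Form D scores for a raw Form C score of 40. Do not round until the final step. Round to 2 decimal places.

Mean-equated: 40 + (49.7 − 59.3) = 30.40
Linear-equated: (11.2/12.5)(40 − 59.3) + 49.7 = 32.407
Difference = 32.407 − 30.40 = 2.01

2.01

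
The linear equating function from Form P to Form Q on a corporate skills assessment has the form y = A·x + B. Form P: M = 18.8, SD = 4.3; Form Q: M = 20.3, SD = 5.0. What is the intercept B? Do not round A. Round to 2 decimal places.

A = SD_Y / SD_X = 5.0 / 4.3 = 1.162791
B = M_Y − A·M_X = 20.3 − 1.162791 × 18.8 = -1.56

-1.56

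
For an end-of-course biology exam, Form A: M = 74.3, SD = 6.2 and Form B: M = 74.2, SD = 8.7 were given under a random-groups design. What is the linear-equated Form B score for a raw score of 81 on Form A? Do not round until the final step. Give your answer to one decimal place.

83.6

Linear equating: y = (SD_Y/SD_X)(x − M_X) + M_Y
y = (8.7/6.2)(81 − 74.3) + 74.2
y = 1.403226 × 6.7 + 74.2 = 9.4016 + 74.2 = 83.6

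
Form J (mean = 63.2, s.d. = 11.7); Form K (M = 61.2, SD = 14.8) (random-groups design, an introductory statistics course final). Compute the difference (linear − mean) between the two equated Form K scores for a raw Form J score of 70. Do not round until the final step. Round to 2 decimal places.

Mean-equated: 70 + (61.2 − 63.2) = 68.00
Linear-equated: (14.8/11.7)(70 − 63.2) + 61.2 = 69.802
Difference = 69.802 − 68.00 = 1.80

1.80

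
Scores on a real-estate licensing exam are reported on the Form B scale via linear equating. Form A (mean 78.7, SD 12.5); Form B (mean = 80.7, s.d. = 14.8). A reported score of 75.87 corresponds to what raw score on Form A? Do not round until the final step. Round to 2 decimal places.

74.62

Invert y = (SD_Y/SD_X)(x − M_X) + M_Y:
x = (SD_X/SD_Y)(y − M_Y) + M_X = (12.5/14.8)(75.87 − 80.7) + 78.7
x = 0.844595 × -4.830 + 78.7 = 74.62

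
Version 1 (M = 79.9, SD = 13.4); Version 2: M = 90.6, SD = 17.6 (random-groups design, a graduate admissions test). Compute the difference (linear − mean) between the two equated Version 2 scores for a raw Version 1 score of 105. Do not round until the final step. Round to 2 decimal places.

Mean-equated: 105 + (90.6 − 79.9) = 115.70
Linear-equated: (17.6/13.4)(105 − 79.9) + 90.6 = 123.567
Difference = 123.567 − 115.70 = 7.87

7.87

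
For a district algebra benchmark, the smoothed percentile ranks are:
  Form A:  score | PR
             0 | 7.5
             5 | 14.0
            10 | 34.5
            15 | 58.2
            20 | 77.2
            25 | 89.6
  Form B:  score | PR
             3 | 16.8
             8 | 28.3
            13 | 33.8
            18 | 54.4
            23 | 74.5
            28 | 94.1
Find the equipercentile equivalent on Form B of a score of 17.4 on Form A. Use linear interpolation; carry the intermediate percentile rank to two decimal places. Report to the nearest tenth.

21.2

PR of 17.4 on Form A: 58.2 + (17.4 − 15)/(20 − 15) × (77.2 − 58.2) = 67.32
On Form B, PR 67.32 falls between score 18 (PR 54.4) and 23 (PR 74.5).
Interpolate: 18 + (67.32 − 54.4)/(74.5 − 54.4) × (23 − 18) = 21.2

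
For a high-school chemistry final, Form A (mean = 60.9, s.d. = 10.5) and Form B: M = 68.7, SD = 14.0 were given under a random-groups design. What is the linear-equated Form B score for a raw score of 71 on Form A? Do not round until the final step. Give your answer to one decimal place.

Linear equating: y = (SD_Y/SD_X)(x − M_X) + M_Y
y = (14.0/10.5)(71 − 60.9) + 68.7
y = 1.333333 × 10.1 + 68.7 = 13.4667 + 68.7 = 82.2

82.2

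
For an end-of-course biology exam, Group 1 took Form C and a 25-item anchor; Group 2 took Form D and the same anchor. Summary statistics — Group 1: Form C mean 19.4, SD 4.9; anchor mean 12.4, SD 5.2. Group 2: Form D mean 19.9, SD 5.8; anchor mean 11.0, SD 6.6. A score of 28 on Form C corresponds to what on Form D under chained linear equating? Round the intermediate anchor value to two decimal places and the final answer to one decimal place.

Form C → anchor (Group 1): v = (5.2/4.9)(28 − 19.4) + 12.4 = 21.53
anchor → Form D (Group 2): y = (5.8/6.6)(21.53 − 11.0) + 19.9 = 29.2

29.2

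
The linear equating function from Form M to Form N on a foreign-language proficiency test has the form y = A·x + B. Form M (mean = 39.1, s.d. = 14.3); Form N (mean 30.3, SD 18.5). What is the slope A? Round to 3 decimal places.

1.294

A = SD_Y / SD_X = 18.5 / 14.3 = 1.294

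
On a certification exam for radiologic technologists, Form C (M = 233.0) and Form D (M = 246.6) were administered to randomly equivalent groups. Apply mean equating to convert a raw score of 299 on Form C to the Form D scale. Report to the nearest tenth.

312.6

Mean equating: y = x + (M_Y − M_X) = 299 + (246.6 − 233.0) = 312.6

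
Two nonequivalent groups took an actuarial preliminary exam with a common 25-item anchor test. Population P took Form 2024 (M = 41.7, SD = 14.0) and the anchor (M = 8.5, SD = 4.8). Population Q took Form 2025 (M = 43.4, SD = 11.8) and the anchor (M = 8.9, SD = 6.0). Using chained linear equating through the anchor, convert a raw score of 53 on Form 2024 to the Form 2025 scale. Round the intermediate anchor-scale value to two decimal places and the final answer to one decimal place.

Form 2024 → anchor (Population P): v = (4.8/14.0)(53 − 41.7) + 8.5 = 12.37
anchor → Form 2025 (Population Q): y = (11.8/6.0)(12.37 − 8.9) + 43.4 = 50.2

50.2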